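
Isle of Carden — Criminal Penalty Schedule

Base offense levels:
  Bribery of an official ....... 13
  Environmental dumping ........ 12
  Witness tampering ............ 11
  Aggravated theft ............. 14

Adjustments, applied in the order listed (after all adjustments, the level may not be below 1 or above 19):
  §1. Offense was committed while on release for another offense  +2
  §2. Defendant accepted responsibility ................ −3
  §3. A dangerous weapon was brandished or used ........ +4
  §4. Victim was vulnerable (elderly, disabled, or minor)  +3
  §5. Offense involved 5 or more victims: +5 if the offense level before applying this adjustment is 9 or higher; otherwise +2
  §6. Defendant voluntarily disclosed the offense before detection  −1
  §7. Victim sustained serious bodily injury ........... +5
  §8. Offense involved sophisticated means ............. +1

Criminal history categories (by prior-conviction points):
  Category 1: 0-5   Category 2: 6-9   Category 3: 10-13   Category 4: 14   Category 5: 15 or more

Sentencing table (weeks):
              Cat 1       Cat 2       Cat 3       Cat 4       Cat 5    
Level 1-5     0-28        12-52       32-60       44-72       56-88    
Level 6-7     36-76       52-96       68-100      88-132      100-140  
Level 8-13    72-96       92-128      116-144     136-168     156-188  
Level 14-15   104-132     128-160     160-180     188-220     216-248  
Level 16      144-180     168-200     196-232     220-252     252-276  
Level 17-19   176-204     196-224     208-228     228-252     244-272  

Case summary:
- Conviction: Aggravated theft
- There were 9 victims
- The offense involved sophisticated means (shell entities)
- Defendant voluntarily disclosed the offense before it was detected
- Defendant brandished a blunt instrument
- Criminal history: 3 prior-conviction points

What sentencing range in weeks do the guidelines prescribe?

176-204 weeks

Base offense level for aggravated theft: 14.
§2 does not apply.
§3 applies: 14 + 4 = 18.
§4 does not apply.
§5 applies (level before this adjustment is 18 ≥ 9, so +5): 18 + 5 = 23.
§6 applies: 23 − 1 = 22.
§8 applies: 22 + 1 = 23.
Level 23 exceeds the maximum of 19; capped at 19.
Final offense level: 19.
Criminal history: 3 prior points → Category 1 (0-5).
Level 19 falls in the 17-19 band.
Grid: Level 17-19 × Category 1 = 176-204 weeks.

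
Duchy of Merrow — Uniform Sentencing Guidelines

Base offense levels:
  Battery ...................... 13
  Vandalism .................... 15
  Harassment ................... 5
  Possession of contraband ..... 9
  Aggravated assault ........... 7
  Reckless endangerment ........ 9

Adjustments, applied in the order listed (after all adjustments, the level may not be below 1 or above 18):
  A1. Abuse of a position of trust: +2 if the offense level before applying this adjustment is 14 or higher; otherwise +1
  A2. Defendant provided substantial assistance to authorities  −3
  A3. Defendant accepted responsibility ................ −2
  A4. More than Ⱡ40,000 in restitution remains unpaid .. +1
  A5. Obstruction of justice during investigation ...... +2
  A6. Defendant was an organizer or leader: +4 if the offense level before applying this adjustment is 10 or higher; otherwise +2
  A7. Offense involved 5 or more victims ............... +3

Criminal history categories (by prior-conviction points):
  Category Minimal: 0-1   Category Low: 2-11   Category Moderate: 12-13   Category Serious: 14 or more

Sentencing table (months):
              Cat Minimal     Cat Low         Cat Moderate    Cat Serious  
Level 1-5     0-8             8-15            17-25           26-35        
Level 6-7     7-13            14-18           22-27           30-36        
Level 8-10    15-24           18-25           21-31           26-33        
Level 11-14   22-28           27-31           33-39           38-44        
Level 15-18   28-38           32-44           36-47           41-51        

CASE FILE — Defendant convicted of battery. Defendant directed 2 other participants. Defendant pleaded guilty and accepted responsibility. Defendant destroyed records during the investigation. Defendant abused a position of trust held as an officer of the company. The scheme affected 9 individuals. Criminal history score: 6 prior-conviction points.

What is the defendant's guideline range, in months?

32-44 months

Base offense level for battery: 13.
A1 applies (level before this adjustment is 13 < 14, so +1): 13 + 1 = 14.
A2 does not apply.
A3 applies: 14 − 2 = 12.
A4 does not apply.
A5 applies: 12 + 2 = 14.
A6 applies (level before this adjustment is 14 ≥ 10, so +4): 14 + 4 = 18.
A7 applies: 18 + 3 = 21.
Level 21 exceeds the maximum of 18; capped at 18.
Final offense level: 18.
Criminal history: 6 prior points → Category Low (2-11).
Level 18 falls in the 15-18 band.
Grid: Level 15-18 × Category Low = 32-44 months.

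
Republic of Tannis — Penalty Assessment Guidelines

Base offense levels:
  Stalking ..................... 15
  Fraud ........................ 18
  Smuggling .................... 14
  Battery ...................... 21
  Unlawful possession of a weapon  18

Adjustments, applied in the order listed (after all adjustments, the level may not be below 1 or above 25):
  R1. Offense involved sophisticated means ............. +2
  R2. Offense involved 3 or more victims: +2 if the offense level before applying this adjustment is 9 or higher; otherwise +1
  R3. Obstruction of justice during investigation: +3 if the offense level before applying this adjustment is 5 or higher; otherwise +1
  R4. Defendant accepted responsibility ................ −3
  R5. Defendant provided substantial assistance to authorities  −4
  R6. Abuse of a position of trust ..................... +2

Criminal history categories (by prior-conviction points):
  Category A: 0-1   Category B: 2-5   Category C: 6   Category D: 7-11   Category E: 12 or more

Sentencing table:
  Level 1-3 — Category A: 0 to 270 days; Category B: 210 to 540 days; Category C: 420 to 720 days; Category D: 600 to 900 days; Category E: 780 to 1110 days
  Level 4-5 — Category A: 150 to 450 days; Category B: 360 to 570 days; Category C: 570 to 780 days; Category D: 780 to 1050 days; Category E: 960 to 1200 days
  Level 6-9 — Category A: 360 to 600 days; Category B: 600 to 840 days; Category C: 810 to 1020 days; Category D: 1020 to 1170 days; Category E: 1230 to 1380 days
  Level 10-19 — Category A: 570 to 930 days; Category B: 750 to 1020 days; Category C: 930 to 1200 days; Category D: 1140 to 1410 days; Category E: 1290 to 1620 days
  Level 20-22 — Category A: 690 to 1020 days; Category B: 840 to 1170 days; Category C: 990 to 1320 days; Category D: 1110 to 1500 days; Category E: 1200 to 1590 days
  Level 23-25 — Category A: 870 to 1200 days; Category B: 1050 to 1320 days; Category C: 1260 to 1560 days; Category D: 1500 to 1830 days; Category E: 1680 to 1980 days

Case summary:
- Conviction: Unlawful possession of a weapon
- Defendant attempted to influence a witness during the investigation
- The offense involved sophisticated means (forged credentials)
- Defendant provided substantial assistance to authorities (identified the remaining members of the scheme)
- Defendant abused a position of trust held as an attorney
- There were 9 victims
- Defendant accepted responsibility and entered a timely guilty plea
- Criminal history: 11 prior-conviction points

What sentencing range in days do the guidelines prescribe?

1110-1500 days

Base offense level for unlawful possession of a weapon: 18.
R1 applies: 18 + 2 = 20.
R2 applies (level before this adjustment is 20 ≥ 9, so +2): 20 + 2 = 22.
R3 applies (level before this adjustment is 22 ≥ 5, so +3): 22 + 3 = 25.
R4 applies: 25 − 3 = 22.
R5 applies: 22 − 4 = 18.
R6 applies: 18 + 2 = 20.
Final offense level: 20.
Criminal history: 11 prior points → Category D (7-11).
Level 20 falls in the 20-22 band.
Grid: Level 20-22 × Category D = 1110-1500 days.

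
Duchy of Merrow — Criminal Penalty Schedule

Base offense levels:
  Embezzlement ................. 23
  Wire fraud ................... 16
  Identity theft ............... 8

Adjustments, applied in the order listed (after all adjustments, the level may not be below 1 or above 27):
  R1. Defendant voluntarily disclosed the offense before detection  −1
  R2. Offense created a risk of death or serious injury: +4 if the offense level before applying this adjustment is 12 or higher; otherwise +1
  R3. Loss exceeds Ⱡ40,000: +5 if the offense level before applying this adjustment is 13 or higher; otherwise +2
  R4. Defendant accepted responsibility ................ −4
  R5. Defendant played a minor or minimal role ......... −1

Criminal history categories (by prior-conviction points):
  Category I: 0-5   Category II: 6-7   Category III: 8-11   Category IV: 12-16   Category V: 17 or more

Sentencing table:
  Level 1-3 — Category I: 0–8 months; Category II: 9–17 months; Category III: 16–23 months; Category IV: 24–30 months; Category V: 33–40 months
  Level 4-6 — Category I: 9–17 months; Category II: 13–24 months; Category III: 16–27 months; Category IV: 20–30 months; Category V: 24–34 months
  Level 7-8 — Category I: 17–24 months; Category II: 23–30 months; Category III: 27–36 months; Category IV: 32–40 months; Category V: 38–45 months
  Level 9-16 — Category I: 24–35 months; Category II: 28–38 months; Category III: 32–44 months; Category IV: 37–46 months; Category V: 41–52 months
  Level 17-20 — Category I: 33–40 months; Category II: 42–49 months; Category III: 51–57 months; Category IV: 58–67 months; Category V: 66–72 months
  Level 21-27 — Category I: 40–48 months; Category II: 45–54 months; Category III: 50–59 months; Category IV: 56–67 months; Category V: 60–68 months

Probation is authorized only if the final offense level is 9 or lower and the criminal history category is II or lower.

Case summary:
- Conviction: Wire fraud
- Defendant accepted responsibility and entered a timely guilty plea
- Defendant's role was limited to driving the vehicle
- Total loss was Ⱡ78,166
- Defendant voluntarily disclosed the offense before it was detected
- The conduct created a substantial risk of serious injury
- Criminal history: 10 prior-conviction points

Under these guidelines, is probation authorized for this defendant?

Base offense level for wire fraud: 16.
R1 applies: 16 − 1 = 15.
R2 applies (level before this adjustment is 15 ≥ 12, so +4): 15 + 4 = 19.
R3 applies (level before this adjustment is 19 ≥ 13, so +5): 19 + 5 = 24.
R4 applies: 24 − 4 = 20.
R5 applies: 20 − 1 = 19.
Final offense level: 19.
Criminal history: 10 prior points → Category III (8-11).
Level 19 falls in the 17-20 band.
Grid: Level 17-20 × Category III = 51-57 months.
Probation check: level 19 > 9 and category III > II → not eligible.

No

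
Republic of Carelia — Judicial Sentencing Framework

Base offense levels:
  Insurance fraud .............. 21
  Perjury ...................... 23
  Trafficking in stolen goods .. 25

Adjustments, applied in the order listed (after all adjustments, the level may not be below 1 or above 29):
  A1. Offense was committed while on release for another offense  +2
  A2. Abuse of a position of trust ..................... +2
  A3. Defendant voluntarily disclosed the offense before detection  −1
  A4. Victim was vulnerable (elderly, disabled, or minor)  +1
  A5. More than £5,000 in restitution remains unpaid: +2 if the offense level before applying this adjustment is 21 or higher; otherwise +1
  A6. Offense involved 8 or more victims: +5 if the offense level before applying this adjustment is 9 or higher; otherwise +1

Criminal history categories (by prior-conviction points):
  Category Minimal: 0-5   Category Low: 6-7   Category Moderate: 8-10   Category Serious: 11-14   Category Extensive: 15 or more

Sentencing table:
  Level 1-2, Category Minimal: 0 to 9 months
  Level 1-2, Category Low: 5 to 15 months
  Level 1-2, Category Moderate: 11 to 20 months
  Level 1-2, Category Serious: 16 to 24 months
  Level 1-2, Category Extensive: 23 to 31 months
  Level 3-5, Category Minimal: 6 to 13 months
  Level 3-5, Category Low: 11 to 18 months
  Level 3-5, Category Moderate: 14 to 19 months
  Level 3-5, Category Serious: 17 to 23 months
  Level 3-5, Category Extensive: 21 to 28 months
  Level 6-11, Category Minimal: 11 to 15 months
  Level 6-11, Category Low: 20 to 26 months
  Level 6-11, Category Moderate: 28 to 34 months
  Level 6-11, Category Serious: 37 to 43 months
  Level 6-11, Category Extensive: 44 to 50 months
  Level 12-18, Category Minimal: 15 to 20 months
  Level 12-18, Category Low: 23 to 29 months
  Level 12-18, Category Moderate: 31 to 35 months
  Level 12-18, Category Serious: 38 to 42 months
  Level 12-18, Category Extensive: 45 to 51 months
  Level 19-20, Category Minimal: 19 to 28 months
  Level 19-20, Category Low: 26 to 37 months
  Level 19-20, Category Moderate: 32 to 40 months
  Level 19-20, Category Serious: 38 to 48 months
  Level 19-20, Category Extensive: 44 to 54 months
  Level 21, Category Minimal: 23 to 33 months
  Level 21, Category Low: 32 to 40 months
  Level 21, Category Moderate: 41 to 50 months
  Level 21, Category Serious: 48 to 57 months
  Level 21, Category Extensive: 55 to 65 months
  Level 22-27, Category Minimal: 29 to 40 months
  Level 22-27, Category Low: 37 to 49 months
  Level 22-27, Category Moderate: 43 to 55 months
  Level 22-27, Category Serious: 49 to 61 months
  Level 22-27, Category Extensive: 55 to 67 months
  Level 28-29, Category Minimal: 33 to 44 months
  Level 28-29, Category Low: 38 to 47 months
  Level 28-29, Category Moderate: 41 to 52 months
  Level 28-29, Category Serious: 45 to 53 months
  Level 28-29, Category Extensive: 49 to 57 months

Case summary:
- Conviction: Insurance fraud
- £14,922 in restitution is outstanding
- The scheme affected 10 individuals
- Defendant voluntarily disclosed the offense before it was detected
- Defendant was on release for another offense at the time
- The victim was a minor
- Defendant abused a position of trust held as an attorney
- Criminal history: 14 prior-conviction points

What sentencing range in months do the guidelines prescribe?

45-53 months

Base offense level for insurance fraud: 21.
A1 applies: 21 + 2 = 23.
A2 applies: 23 + 2 = 25.
A3 applies: 25 − 1 = 24.
A4 applies: 24 + 1 = 25.
A5 applies (level before this adjustment is 25 ≥ 21, so +2): 25 + 2 = 27.
A6 applies (level before this adjustment is 27 ≥ 9, so +5): 27 + 5 = 32.
Level 32 exceeds the maximum of 29; capped at 29.
Final offense level: 29.
Criminal history: 14 prior points → Category Serious (11-14).
Level 29 falls in the 28-29 band.
Grid: Level 28-29 × Category Serious = 45-53 months.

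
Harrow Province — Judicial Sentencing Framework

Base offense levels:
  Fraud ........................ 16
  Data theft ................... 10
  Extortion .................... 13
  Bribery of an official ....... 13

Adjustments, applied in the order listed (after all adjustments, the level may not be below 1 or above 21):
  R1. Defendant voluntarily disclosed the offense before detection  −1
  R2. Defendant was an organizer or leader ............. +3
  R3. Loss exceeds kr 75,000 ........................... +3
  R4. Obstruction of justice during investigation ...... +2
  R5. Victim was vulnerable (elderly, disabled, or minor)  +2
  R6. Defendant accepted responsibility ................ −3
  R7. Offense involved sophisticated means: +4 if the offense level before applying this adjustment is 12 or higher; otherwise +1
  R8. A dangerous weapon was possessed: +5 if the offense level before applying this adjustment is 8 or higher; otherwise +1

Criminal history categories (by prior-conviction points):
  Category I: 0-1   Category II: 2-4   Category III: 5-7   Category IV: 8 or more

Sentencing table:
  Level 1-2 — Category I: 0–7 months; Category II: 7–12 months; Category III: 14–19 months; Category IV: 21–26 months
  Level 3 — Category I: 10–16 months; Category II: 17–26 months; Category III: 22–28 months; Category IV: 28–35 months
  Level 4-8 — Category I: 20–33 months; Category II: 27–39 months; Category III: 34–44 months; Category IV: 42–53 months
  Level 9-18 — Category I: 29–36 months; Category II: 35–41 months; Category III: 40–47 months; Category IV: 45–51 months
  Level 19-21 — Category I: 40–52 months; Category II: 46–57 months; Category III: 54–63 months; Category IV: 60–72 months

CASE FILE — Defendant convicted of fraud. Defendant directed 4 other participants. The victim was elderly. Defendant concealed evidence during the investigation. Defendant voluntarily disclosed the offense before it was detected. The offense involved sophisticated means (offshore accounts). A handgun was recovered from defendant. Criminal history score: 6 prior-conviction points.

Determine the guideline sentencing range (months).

54-63 months

Base offense level for fraud: 16.
R1 applies: 16 − 1 = 15.
R2 applies: 15 + 3 = 18.
R3 does not apply.
R4 applies: 18 + 2 = 20.
R5 applies: 20 + 2 = 22.
R6 does not apply.
R7 applies (level before this adjustment is 22 ≥ 12, so +4): 22 + 4 = 26.
R8 applies (level before this adjustment is 26 ≥ 8, so +5): 26 + 5 = 31.
Level 31 exceeds the maximum of 21; capped at 21.
Final offense level: 21.
Criminal history: 6 prior points → Category III (5-7).
Level 21 falls in the 19-21 band.
Grid: Level 19-21 × Category III = 54-63 months.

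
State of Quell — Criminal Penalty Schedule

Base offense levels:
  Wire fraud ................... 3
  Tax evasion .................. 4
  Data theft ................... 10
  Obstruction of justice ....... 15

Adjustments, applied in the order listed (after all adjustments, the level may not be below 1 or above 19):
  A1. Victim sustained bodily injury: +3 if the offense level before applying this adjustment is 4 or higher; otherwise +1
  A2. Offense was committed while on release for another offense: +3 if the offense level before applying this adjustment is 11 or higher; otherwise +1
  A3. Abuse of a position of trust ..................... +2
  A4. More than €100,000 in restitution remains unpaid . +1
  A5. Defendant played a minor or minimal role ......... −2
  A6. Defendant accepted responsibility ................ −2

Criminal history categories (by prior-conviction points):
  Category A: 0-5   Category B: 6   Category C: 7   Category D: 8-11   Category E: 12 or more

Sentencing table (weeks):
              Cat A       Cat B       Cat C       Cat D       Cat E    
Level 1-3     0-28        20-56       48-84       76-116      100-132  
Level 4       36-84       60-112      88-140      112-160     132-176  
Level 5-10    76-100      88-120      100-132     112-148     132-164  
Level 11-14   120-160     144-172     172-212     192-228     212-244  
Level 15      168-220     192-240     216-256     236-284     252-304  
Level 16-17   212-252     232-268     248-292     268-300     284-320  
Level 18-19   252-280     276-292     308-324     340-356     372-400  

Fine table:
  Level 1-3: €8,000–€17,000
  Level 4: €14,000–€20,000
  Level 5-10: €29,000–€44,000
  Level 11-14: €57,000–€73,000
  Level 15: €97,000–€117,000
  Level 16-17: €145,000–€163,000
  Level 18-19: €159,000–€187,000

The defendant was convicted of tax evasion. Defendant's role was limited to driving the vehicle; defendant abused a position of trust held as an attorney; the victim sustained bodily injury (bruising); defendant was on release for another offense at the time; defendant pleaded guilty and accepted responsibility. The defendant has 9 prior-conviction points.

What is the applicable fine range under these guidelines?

Base offense level for tax evasion: 4.
A1 applies (level before this adjustment is 4 ≥ 4, so +3): 4 + 3 = 7.
A2 applies (level before this adjustment is 7 < 11, so +1): 7 + 1 = 8.
A3 applies: 8 + 2 = 10.
A4 does not apply.
A5 applies: 10 − 2 = 8.
A6 applies: 8 − 2 = 6.
Final offense level: 6.
Level 6 falls in the 5-10 band.
Fine table: Level 5-10 → €29,000–€44,000.

€29,000–€44,000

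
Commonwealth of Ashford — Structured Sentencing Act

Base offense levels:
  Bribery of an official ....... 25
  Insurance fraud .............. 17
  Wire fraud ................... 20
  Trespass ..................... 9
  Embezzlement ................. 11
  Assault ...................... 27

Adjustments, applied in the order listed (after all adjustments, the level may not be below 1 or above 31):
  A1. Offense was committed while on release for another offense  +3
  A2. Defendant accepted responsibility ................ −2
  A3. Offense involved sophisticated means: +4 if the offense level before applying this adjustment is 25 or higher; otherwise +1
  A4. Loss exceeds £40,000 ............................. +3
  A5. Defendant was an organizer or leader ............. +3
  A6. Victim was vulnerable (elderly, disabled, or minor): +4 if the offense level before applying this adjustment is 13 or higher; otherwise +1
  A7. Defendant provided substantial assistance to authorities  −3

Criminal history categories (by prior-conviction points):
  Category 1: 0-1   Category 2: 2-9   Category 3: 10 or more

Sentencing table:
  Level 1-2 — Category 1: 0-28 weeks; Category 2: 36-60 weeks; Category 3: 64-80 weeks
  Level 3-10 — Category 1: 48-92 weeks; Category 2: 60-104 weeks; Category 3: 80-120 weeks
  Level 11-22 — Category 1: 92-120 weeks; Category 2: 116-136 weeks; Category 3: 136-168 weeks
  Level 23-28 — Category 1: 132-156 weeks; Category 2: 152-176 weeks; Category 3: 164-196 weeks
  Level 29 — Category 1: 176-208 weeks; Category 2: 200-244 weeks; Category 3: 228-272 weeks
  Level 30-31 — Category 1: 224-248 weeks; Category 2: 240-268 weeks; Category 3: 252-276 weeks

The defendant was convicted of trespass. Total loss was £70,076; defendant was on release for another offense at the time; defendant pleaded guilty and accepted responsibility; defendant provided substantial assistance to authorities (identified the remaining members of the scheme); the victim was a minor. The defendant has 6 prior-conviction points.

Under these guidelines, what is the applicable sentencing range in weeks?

Base offense level for trespass: 9.
A1 applies: 9 + 3 = 12.
A2 applies: 12 − 2 = 10.
A4 applies: 10 + 3 = 13.
A5 does not apply.
A6 applies (level before this adjustment is 13 ≥ 13, so +4): 13 + 4 = 17.
A7 applies: 17 − 3 = 14.
Final offense level: 14.
Criminal history: 6 prior points → Category 2 (2-9).
Level 14 falls in the 11-22 band.
Grid: Level 11-22 × Category 2 = 116-136 weeks.

116-136 weeks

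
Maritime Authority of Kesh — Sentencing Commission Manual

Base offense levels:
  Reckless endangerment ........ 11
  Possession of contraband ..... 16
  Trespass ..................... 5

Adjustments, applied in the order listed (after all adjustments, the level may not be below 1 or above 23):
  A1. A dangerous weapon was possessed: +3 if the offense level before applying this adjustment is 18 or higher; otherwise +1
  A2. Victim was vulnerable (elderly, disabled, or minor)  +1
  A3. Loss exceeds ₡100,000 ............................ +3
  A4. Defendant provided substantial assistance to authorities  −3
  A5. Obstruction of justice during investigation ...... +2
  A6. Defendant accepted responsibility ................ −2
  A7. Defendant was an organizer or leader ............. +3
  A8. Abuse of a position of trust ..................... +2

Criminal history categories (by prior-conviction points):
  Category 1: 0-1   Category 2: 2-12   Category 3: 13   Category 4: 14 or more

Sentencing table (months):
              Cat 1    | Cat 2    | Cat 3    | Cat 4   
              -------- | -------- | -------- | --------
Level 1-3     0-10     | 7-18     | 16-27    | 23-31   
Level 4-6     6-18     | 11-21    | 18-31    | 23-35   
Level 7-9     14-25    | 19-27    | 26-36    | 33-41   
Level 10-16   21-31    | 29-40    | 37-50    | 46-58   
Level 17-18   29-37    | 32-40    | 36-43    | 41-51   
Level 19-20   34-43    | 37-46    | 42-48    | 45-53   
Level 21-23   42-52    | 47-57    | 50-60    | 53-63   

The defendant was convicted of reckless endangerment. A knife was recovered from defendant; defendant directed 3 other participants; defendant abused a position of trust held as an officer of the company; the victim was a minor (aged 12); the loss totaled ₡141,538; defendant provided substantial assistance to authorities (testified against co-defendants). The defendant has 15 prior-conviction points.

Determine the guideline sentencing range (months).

41-51 months

Base offense level for reckless endangerment: 11.
A1 applies (level before this adjustment is 11 < 18, so +1): 11 + 1 = 12.
A2 applies: 12 + 1 = 13.
A3 applies: 13 + 3 = 16.
A4 applies: 16 − 3 = 13.
A6 does not apply.
A7 applies: 13 + 3 = 16.
A8 applies: 16 + 2 = 18.
Final offense level: 18.
Criminal history: 15 prior points → Category 4 (14+).
Level 18 falls in the 17-18 band.
Grid: Level 17-18 × Category 4 = 41-51 months.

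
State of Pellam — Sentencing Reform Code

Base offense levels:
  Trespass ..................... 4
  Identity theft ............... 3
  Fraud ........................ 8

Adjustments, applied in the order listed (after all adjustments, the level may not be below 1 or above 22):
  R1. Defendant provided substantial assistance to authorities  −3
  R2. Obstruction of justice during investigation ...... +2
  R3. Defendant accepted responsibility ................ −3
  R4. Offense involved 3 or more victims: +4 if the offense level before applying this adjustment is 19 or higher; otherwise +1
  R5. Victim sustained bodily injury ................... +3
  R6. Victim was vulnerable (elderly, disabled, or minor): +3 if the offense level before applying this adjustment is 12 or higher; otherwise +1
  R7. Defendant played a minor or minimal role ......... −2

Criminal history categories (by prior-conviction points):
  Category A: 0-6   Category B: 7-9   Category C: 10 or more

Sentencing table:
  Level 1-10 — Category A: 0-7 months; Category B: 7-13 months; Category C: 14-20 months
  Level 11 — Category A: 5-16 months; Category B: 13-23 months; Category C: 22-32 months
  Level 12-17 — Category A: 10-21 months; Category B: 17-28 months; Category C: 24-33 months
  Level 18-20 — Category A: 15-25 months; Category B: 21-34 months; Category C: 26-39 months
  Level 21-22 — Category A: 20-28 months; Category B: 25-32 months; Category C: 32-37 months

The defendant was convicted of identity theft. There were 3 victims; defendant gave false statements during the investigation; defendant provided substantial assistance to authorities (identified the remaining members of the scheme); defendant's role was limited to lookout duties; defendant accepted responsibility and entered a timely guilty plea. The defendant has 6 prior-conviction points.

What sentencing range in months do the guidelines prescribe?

Base offense level for identity theft: 3.
R1 applies: 3 − 3 = 0.
R2 applies: 0 + 2 = 2.
R3 applies: 2 − 3 = -1.
R4 applies (level before this adjustment is -1 < 19, so +1): -1 + 1 = 0.
R6 does not apply.
R7 applies: 0 − 2 = -2.
Level -2 is below the minimum of 1; floored at 1.
Final offense level: 1.
Criminal history: 6 prior points → Category A (0-6).
Level 1 falls in the 1-10 band.
Grid: Level 1-10 × Category A = 0-7 months.

0-7 months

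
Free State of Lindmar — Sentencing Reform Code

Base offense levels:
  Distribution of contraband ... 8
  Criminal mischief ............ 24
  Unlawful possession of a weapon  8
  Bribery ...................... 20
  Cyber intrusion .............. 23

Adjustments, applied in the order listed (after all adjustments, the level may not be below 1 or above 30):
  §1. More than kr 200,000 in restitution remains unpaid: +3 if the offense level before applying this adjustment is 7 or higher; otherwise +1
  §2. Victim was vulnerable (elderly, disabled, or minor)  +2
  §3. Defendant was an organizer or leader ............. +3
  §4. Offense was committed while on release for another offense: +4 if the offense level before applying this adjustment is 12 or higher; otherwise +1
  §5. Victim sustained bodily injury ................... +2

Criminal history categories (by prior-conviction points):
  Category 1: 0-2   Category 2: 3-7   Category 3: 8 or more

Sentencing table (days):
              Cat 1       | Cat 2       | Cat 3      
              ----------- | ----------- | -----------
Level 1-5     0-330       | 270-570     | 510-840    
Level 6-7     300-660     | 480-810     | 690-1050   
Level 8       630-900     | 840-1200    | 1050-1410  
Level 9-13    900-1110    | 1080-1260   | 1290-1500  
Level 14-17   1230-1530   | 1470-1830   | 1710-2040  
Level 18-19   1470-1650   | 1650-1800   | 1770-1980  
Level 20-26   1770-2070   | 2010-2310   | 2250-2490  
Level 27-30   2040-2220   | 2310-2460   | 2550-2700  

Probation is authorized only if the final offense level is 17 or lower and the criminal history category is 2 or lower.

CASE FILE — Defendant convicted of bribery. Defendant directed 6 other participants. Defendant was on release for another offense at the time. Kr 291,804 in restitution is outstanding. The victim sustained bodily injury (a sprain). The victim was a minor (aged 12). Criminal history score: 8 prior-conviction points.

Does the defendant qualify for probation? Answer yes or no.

Base offense level for bribery: 20.
§1 applies (level before this adjustment is 20 ≥ 7, so +3): 20 + 3 = 23.
§2 applies: 23 + 2 = 25.
§3 applies: 25 + 3 = 28.
§4 applies (level before this adjustment is 28 ≥ 12, so +4): 28 + 4 = 32.
§5 applies: 32 + 2 = 34.
Level 34 exceeds the maximum of 30; capped at 30.
Final offense level: 30.
Criminal history: 8 prior points → Category 3 (8+).
Level 30 falls in the 27-30 band.
Grid: Level 27-30 × Category 3 = 2550-2700 days.
Probation check: level 30 > 17 and category 3 > 2 → not eligible.

No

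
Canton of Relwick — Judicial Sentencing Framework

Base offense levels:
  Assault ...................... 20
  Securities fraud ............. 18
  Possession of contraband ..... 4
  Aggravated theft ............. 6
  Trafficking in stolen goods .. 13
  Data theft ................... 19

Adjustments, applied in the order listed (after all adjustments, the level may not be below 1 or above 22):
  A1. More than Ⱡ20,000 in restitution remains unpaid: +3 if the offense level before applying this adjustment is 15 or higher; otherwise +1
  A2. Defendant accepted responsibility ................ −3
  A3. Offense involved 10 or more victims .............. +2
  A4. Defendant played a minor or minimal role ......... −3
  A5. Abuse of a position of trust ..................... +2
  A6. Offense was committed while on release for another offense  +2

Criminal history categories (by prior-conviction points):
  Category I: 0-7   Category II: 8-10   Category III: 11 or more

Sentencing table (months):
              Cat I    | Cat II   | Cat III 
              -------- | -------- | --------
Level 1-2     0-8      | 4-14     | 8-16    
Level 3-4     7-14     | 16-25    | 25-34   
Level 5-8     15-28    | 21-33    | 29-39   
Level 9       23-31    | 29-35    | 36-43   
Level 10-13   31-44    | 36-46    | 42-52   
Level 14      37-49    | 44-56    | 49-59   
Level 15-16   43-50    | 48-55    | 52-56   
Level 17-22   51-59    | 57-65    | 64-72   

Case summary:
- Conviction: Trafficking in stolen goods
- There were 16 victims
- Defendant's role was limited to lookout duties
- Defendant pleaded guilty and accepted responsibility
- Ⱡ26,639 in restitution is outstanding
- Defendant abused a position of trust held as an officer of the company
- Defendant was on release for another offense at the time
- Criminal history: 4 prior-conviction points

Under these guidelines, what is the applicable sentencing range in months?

37-49 months

Base offense level for trafficking in stolen goods: 13.
A1 applies (level before this adjustment is 13 < 15, so +1): 13 + 1 = 14.
A2 applies: 14 − 3 = 11.
A3 applies: 11 + 2 = 13.
A4 applies: 13 − 3 = 10.
A5 applies: 10 + 2 = 12.
A6 applies: 12 + 2 = 14.
Final offense level: 14.
Criminal history: 4 prior points → Category I (0-7).
Level 14 falls in the 14 band.
Grid: Level 14 × Category I = 37-49 months.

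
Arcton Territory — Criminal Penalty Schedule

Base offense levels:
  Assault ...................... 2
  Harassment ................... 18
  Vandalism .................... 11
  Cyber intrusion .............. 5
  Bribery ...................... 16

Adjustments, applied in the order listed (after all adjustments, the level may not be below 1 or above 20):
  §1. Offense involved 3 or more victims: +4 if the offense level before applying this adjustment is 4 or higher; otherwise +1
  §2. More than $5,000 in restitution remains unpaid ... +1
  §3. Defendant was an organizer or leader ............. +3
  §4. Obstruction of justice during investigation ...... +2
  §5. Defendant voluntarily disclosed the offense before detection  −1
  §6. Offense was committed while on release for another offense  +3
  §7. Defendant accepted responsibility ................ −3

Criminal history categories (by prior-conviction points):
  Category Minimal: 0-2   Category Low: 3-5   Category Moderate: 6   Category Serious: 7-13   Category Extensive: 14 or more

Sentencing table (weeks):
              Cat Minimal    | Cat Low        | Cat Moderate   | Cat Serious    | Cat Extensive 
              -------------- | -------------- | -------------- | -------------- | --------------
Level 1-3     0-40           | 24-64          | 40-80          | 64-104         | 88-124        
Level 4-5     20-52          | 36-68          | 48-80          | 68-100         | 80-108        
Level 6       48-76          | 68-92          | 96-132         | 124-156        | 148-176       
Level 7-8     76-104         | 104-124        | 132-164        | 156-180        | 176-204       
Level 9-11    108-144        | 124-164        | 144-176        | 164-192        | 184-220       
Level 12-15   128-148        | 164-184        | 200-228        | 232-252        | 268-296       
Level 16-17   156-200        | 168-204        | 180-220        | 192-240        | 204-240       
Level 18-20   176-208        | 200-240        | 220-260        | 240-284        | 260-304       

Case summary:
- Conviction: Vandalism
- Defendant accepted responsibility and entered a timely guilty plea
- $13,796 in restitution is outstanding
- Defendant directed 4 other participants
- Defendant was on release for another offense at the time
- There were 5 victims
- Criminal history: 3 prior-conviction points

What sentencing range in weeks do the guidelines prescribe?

200-240 weeks

Base offense level for vandalism: 11.
§1 applies (level before this adjustment is 11 ≥ 4, so +4): 11 + 4 = 15.
§2 applies: 15 + 1 = 16.
§3 applies: 16 + 3 = 19.
§5 does not apply.
§6 applies: 19 + 3 = 22.
§7 applies: 22 − 3 = 19.
Final offense level: 19.
Criminal history: 3 prior points → Category Low (3-5).
Level 19 falls in the 18-20 band.
Grid: Level 18-20 × Category Low = 200-240 weeks.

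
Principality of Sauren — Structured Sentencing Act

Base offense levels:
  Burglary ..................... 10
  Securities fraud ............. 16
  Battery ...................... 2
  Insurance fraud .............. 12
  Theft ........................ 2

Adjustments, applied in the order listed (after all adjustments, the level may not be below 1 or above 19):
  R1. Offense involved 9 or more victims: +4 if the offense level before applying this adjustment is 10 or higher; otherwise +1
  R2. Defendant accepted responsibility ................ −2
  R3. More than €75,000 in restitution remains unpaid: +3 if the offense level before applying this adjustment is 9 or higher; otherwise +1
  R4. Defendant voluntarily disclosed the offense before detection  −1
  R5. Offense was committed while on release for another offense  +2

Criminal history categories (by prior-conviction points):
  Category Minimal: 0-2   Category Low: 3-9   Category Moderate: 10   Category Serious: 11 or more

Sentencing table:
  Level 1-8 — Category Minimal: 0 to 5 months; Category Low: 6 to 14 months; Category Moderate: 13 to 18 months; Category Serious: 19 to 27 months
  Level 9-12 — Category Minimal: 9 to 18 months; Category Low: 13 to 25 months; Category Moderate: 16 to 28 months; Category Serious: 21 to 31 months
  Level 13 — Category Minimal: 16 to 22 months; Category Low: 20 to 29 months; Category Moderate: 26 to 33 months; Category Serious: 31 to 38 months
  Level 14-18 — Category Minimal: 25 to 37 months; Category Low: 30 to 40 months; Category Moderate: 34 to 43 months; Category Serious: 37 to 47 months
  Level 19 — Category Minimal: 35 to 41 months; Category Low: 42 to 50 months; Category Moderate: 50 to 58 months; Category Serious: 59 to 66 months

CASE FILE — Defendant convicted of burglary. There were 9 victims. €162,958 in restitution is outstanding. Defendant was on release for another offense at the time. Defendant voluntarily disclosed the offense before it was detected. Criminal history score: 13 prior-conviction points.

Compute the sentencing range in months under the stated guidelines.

37-47 months

Base offense level for burglary: 10.
R1 applies (level before this adjustment is 10 ≥ 10, so +4): 10 + 4 = 14.
R3 applies (level before this adjustment is 14 ≥ 9, so +3): 14 + 3 = 17.
R4 applies: 17 − 1 = 16.
R5 applies: 16 + 2 = 18.
Final offense level: 18.
Criminal history: 13 prior points → Category Serious (11+).
Level 18 falls in the 14-18 band.
Grid: Level 14-18 × Category Serious = 37-47 months.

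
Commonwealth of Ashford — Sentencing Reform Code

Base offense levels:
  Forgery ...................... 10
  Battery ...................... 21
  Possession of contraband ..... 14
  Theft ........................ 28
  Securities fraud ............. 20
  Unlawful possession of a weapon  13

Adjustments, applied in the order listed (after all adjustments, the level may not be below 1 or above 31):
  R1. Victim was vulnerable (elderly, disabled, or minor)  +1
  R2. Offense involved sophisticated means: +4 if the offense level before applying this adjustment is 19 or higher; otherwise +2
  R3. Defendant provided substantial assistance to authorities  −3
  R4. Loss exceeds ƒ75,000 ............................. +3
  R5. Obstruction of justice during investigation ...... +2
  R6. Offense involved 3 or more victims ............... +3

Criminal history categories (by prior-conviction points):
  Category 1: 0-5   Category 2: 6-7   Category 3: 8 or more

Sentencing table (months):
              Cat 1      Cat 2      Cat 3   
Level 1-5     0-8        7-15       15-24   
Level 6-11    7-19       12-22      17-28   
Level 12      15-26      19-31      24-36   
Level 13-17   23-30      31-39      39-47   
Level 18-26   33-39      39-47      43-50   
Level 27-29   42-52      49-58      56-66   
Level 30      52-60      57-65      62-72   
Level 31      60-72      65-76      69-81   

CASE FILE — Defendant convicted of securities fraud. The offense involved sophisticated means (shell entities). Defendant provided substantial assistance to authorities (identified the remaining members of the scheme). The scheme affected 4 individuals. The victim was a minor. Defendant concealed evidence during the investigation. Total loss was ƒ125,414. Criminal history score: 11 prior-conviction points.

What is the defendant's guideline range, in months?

62-72 months

Base offense level for securities fraud: 20.
R1 applies: 20 + 1 = 21.
R2 applies (level before this adjustment is 21 ≥ 19, so +4): 21 + 4 = 25.
R3 applies: 25 − 3 = 22.
R4 applies: 22 + 3 = 25.
R5 applies: 25 + 2 = 27.
R6 applies: 27 + 3 = 30.
Final offense level: 30.
Criminal history: 11 prior points → Category 3 (8+).
Level 30 falls in the 30 band.
Grid: Level 30 × Category 3 = 62-72 months.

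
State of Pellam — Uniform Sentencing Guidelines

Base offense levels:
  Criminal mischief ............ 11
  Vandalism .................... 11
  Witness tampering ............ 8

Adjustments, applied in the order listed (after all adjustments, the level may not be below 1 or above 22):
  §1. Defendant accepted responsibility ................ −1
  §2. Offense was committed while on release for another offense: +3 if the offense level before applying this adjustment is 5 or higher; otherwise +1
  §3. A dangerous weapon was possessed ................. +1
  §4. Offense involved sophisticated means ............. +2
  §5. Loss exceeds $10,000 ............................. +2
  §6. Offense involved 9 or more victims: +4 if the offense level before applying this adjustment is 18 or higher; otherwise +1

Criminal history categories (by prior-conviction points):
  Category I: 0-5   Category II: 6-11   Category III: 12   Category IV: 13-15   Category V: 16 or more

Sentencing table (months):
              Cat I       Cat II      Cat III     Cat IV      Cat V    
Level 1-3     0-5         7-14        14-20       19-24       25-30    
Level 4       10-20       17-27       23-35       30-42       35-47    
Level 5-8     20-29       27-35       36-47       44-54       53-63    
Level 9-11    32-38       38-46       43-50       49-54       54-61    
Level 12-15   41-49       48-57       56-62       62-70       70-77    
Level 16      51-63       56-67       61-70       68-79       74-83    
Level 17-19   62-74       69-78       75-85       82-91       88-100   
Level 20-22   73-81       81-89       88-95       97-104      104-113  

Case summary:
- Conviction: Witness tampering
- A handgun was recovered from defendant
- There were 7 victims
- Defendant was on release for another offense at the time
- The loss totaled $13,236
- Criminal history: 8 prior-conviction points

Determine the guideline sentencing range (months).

Base offense level for witness tampering: 8.
§2 applies (level before this adjustment is 8 ≥ 5, so +3): 8 + 3 = 11.
§3 applies: 11 + 1 = 12.
§5 applies: 12 + 2 = 14.
Final offense level: 14.
Criminal history: 8 prior points → Category II (6-11).
Level 14 falls in the 12-15 band.
Grid: Level 12-15 × Category II = 48-57 months.

48-57 months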